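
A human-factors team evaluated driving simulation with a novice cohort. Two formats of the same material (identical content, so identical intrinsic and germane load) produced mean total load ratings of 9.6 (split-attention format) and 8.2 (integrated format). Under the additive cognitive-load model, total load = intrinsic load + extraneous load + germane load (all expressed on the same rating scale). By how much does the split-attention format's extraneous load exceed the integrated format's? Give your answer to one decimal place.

1.4

Intrinsic and germane load are equal across formats, so the difference in total load equals the difference in extraneous load.
Extraneous-load difference = 9.6 − 8.2 = 1.4.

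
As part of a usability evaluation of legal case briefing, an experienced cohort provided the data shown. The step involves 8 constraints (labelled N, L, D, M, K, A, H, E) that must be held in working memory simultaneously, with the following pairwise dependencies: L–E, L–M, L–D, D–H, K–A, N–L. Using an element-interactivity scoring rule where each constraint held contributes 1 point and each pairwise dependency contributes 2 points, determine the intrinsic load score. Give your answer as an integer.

20

Count of constraints held simultaneously: 8.
Count of pairwise dependencies listed: 6.
Element contribution: 8 × 1 = 8.
Interaction contribution: 6 × 2 = 12.
Intrinsic load = 8 + 12 = 20.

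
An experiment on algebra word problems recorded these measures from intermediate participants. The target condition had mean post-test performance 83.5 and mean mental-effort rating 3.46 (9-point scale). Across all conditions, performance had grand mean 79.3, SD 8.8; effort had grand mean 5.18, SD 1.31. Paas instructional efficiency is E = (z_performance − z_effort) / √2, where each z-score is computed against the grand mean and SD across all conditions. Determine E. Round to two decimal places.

1.27

z_performance = (83.5 − 79.3) / 8.8 = 4.2000 / 8.8 = 0.4773.
z_effort = (3.46 − 5.18) / 1.31 = -1.7200 / 1.31 = -1.3130.
z_P − z_E = 0.4773 − (-1.3130) = 1.7903.
E = 1.7903 / √2 = 1.7903 / 1.41421 = 1.2659 ≈ 1.27.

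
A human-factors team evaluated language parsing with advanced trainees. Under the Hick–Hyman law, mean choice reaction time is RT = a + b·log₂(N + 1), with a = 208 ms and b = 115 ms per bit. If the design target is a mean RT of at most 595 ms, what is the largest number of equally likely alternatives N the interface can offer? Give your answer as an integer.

9

Set 208 + 115·log₂(N + 1) ≤ 595.
log₂(N + 1) ≤ (595 − 208) / 115 = 3.3652.
N + 1 ≤ 2^3.3652 = 10.3045.
N ≤ 9.3045, so the largest integer N is 9.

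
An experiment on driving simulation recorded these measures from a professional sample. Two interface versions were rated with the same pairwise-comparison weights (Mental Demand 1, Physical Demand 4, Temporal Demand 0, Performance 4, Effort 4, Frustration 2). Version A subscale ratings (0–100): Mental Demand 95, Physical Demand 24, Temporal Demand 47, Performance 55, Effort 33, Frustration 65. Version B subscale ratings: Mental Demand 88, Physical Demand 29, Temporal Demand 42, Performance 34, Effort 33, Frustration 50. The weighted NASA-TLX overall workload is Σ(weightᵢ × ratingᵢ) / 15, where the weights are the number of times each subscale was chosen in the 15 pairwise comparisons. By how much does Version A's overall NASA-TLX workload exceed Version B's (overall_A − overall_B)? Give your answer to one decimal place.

Version A weighted sum = 1·95 + 4·24 + 0·47 + 4·55 + 4·33 + 2·65 = 95 + 96 + 0 + 220 + 132 + 130 = 673; overall_A = 673/15 = 44.8667.
Version B weighted sum = 1·88 + 4·29 + 0·42 + 4·34 + 4·33 + 2·50 = 88 + 116 + 0 + 136 + 132 + 100 = 572; overall_B = 572/15 = 38.1333.
Difference = 44.8667 − 38.1333 = 6.7334 ≈ 6.7.

6.7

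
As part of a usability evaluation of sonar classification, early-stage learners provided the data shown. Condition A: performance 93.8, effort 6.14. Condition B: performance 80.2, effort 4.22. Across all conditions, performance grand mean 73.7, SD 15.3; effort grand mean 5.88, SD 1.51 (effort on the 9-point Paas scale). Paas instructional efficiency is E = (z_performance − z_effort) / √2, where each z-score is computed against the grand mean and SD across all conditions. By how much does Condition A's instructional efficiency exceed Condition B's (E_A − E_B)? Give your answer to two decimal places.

Condition A: z_P = (93.8 − 73.7)/15.3 = 1.3137; z_E = (6.14 − 5.88)/1.51 = 0.1722; E_A = (1.3137 − 0.1722)/√2 = 0.8072.
Condition B: z_P = (80.2 − 73.7)/15.3 = 0.4248; z_E = (4.22 − 5.88)/1.51 = -1.0993; E_B = (0.4248 − (-1.0993))/√2 = 1.0777.
E_A − E_B = 0.8072 − 1.0777 = -0.2705 ≈ -0.27.

-0.27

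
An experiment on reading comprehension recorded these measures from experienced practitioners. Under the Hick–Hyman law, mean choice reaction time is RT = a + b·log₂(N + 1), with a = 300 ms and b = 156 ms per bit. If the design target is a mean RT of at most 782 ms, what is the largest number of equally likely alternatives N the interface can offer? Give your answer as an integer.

Set 300 + 156·log₂(N + 1) ≤ 782.
log₂(N + 1) ≤ (782 − 300) / 156 = 3.0897.
N + 1 ≤ 2^3.0897 = 8.5132.
N ≤ 7.5132, so the largest integer N is 7.

7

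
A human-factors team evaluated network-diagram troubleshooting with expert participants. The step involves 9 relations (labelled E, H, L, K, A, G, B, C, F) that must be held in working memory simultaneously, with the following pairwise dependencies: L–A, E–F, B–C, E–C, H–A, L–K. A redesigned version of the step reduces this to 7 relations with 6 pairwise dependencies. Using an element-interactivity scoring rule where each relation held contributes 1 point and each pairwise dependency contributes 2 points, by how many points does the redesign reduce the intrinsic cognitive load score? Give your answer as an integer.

2

Original: 9 × 1 + 6 × 2 = 9 + 12 = 21.
Redesigned: 7 × 1 + 6 × 2 = 7 + 12 = 19.
Reduction = 21 − 19 = 2.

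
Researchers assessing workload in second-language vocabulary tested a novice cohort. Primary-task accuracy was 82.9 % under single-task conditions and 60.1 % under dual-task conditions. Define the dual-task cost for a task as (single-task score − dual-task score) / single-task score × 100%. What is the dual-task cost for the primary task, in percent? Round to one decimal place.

27.5

Cost = (82.9 − 60.1) / 82.9 × 100%
     = 22.8000 / 82.9 × 100% = 27.5030%.
≈ 27.5%.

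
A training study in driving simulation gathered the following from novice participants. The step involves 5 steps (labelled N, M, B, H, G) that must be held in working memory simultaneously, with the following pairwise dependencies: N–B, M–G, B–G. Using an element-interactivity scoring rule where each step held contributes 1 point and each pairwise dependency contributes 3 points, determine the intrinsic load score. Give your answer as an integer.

14

Count of steps held simultaneously: 5.
Count of pairwise dependencies listed: 3.
Element contribution: 5 × 1 = 5.
Interaction contribution: 3 × 3 = 9.
Intrinsic load = 5 + 9 = 14.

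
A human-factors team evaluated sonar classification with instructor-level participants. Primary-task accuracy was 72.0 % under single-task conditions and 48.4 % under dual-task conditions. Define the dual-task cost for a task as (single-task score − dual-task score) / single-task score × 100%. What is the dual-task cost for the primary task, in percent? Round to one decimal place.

32.8

Cost = (72.0 − 48.4) / 72.0 × 100%
     = 23.6000 / 72.0 × 100% = 32.7778%.
≈ 32.8%.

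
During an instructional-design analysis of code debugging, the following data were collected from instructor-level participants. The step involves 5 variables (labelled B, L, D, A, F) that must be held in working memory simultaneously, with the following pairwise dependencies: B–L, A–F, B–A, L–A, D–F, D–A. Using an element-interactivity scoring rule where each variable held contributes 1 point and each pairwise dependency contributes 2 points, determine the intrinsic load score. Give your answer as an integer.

17

Count of variables held simultaneously: 5.
Count of pairwise dependencies listed: 6.
Element contribution: 5 × 1 = 5.
Interaction contribution: 6 × 2 = 12.
Intrinsic load = 5 + 12 = 17.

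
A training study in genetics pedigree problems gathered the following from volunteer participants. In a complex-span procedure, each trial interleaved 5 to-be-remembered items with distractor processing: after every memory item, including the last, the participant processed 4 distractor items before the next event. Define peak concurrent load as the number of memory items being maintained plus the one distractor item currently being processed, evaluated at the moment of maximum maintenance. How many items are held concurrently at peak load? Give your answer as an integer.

Maintenance is greatest during the distractor(s) after memory item 5: all 5 memory items are being held.
One distractor item is concurrently being processed.
Peak concurrent load = 5 + 1 = 6 items.

6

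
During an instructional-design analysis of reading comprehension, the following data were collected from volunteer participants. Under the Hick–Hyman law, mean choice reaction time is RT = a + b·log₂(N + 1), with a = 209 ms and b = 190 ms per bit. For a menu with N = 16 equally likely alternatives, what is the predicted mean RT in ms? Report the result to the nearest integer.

log₂(16 + 1) = log₂(17) = 4.0875.
RT = 209 + 190 × 4.0875 = 209 + 776.6250 = 985.6250 ms.
≈ 986 ms.

986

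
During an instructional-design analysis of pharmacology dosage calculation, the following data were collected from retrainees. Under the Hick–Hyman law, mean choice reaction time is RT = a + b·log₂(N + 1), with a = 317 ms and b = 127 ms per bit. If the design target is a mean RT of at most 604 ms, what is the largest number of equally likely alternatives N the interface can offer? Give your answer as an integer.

3

Set 317 + 127·log₂(N + 1) ≤ 604.
log₂(N + 1) ≤ (604 − 317) / 127 = 2.2598.
N + 1 ≤ 2^2.2598 = 4.7893.
N ≤ 3.7893, so the largest integer N is 3.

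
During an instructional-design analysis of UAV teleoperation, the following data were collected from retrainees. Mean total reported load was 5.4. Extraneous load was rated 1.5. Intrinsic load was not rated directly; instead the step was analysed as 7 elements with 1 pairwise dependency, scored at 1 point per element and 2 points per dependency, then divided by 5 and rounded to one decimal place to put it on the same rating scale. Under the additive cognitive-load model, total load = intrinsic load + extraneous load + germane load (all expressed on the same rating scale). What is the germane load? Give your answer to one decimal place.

Intrinsic (element-interactivity): (7 × 1 + 1 × 2) / 5 = 9 / 5 = 1.8000 → 1.8.
germane load = total − intrinsic − extraneous
             = 5.4 − 1.8 − 1.5 = 2.1.

2.1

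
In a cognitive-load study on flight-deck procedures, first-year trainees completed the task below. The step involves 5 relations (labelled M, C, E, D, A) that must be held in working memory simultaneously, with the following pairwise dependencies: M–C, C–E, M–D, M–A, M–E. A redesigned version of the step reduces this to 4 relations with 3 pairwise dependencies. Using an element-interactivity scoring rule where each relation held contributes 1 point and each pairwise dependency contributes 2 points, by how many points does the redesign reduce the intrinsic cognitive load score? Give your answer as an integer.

5

Original: 5 × 1 + 5 × 2 = 5 + 10 = 15.
Redesigned: 4 × 1 + 3 × 2 = 4 + 6 = 10.
Reduction = 15 − 10 = 5.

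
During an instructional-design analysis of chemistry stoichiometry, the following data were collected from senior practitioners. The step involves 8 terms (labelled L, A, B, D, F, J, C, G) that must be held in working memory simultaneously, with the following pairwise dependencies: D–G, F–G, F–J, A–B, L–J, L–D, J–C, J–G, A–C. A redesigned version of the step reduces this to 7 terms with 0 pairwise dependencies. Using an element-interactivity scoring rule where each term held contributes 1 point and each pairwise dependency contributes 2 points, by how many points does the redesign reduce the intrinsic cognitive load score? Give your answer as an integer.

19

Original: 8 × 1 + 9 × 2 = 8 + 18 = 26.
Redesigned: 7 × 1 + 0 × 2 = 7 + 0 = 7.
Reduction = 26 − 7 = 19.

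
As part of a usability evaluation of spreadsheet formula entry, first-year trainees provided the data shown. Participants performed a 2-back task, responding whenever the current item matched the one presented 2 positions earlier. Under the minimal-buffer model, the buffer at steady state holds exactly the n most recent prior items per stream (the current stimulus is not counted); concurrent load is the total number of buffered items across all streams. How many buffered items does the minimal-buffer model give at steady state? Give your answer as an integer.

2

The buffer holds the 2 most recent prior items.
Steady-state concurrent load = 2 items.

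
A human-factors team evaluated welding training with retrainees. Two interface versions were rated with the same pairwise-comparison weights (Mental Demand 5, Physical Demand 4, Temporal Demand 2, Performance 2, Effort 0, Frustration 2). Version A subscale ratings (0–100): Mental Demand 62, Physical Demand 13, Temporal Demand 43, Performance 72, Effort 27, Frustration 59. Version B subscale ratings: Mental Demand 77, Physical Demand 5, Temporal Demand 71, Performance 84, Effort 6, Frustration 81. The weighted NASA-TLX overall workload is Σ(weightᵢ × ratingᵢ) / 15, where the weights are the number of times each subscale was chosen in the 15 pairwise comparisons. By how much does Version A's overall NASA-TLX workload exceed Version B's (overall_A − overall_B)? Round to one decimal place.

Version A weighted sum = 5·62 + 4·13 + 2·43 + 2·72 + 0·27 + 2·59 = 310 + 52 + 86 + 144 + 0 + 118 = 710; overall_A = 710/15 = 47.3333.
Version B weighted sum = 5·77 + 4·5 + 2·71 + 2·84 + 0·6 + 2·81 = 385 + 20 + 142 + 168 + 0 + 162 = 877; overall_B = 877/15 = 58.4667.
Difference = 47.3333 − 58.4667 = -11.1334 ≈ -11.1.

-11.1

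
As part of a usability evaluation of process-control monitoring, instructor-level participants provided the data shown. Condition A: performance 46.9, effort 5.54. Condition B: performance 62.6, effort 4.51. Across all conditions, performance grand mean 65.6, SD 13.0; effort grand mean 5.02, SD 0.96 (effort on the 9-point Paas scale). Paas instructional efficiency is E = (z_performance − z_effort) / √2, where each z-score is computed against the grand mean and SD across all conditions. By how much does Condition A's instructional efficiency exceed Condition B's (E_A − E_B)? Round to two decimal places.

Condition A: z_P = (46.9 − 65.6)/13.0 = -1.4385; z_E = (5.54 − 5.02)/0.96 = 0.5417; E_A = (-1.4385 − 0.5417)/√2 = -1.4002.
Condition B: z_P = (62.6 − 65.6)/13.0 = -0.2308; z_E = (4.51 − 5.02)/0.96 = -0.5312; E_B = (-0.2308 − (-0.5312))/√2 = 0.2124.
E_A − E_B = -1.4002 − 0.2124 = -1.6126 ≈ -1.61.

-1.61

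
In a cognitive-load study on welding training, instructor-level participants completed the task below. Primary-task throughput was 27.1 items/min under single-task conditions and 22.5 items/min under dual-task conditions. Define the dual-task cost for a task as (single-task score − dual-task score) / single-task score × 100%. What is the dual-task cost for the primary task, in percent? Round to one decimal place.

Cost = (27.1 − 22.5) / 27.1 × 100%
     = 4.6000 / 27.1 × 100% = 16.9742%.
≈ 17.0%.

17.0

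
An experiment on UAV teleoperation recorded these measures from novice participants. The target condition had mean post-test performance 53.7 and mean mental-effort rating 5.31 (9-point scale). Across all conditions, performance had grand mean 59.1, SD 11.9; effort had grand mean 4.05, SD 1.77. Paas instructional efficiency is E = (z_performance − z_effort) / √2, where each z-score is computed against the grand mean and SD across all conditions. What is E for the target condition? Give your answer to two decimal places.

z_performance = (53.7 − 59.1) / 11.9 = -5.4000 / 11.9 = -0.4538.
z_effort = (5.31 − 4.05) / 1.77 = 1.2600 / 1.77 = 0.7119.
z_P − z_E = -0.4538 − 0.7119 = -1.1657.
E = -1.1657 / √2 = -1.1657 / 1.41421 = -0.8243 ≈ -0.82.

-0.82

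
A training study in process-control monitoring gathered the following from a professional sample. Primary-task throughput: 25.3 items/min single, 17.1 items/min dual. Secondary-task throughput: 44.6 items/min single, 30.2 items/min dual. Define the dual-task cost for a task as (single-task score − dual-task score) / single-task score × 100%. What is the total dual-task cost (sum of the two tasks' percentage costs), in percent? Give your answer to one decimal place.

64.7

Primary cost = (25.3 − 17.1) / 25.3 × 100% = 32.4111%.
Secondary cost = (44.6 − 30.2) / 44.6 × 100% = 32.2870%.
Total = 32.4111% + 32.2870% = 64.6981% ≈ 64.7%.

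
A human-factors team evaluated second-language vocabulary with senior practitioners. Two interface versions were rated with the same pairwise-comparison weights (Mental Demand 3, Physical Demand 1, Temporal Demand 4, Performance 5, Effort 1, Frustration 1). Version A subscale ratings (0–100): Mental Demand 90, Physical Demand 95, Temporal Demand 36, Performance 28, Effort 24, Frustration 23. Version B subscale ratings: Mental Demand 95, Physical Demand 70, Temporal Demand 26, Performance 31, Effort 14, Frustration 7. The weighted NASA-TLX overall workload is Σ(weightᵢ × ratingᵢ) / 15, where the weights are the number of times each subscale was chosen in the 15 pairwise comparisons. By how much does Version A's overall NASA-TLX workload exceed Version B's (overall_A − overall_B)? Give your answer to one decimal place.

4.1

Version A weighted sum = 3·90 + 1·95 + 4·36 + 5·28 + 1·24 + 1·23 = 270 + 95 + 144 + 140 + 24 + 23 = 696; overall_A = 696/15 = 46.4000.
Version B weighted sum = 3·95 + 1·70 + 4·26 + 5·31 + 1·14 + 1·7 = 285 + 70 + 104 + 155 + 14 + 7 = 635; overall_B = 635/15 = 42.3333.
Difference = 46.4000 − 42.3333 = 4.0667 ≈ 4.1.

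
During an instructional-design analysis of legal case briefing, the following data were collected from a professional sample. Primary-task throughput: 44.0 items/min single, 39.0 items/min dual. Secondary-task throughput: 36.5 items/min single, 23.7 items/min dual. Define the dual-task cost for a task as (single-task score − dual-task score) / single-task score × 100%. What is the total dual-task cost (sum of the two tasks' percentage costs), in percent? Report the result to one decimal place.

Primary cost = (44.0 − 39.0) / 44.0 × 100% = 11.3636%.
Secondary cost = (36.5 − 23.7) / 36.5 × 100% = 35.0685%.
Total = 11.3636% + 35.0685% = 46.4321% ≈ 46.4%.

46.4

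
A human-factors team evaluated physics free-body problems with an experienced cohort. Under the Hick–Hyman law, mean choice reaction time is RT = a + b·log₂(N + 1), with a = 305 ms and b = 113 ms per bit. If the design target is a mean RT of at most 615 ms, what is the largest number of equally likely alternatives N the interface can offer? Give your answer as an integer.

Set 305 + 113·log₂(N + 1) ≤ 615.
log₂(N + 1) ≤ (615 − 305) / 113 = 2.7434.
N + 1 ≤ 2^2.7434 = 6.6965.
N ≤ 5.6965, so the largest integer N is 5.

5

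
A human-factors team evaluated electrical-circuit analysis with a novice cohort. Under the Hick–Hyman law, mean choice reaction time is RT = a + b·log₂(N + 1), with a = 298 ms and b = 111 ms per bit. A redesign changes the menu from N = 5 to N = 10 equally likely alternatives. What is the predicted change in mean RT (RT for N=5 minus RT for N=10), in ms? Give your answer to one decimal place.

-97.1

RT(5) = 298 + 111·log₂(6) = 298 + 111·2.5850 = 584.9350 ms.
RT(10) = 298 + 111·log₂(11) = 298 + 111·3.4594 = 681.9934 ms.
Difference = 584.9350 − 681.9934 = -97.0584 ≈ -97.1 ms.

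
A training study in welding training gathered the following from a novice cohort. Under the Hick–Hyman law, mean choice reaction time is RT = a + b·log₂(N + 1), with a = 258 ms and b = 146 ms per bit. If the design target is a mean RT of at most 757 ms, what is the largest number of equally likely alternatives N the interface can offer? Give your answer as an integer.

Set 258 + 146·log₂(N + 1) ≤ 757.
log₂(N + 1) ≤ (757 − 258) / 146 = 3.4178.
N + 1 ≤ 2^3.4178 = 10.6871.
N ≤ 9.6871, so the largest integer N is 9.

9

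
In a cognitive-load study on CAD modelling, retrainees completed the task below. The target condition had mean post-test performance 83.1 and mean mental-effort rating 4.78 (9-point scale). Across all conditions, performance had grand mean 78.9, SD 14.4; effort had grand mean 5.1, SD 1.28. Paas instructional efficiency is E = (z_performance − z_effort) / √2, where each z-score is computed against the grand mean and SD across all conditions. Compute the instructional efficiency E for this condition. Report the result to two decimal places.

z_performance = (83.1 − 78.9) / 14.4 = 4.2000 / 14.4 = 0.2917.
z_effort = (4.78 − 5.1) / 1.28 = -0.3200 / 1.28 = -0.2500.
z_P − z_E = 0.2917 − (-0.2500) = 0.5417.
E = 0.5417 / √2 = 0.5417 / 1.41421 = 0.3830 ≈ 0.38.

0.38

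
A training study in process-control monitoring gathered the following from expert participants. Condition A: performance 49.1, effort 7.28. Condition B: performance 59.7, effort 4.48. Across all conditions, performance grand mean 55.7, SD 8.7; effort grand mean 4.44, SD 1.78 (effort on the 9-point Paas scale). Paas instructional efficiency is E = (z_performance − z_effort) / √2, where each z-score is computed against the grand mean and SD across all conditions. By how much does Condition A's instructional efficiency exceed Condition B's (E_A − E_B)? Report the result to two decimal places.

Condition A: z_P = (49.1 − 55.7)/8.7 = -0.7586; z_E = (7.28 − 4.44)/1.78 = 1.5955; E_A = (-0.7586 − 1.5955)/√2 = -1.6646.
Condition B: z_P = (59.7 − 55.7)/8.7 = 0.4598; z_E = (4.48 − 4.44)/1.78 = 0.0225; E_B = (0.4598 − 0.0225)/√2 = 0.3092.
E_A − E_B = -1.6646 − 0.3092 = -1.9738 ≈ -1.97.

-1.97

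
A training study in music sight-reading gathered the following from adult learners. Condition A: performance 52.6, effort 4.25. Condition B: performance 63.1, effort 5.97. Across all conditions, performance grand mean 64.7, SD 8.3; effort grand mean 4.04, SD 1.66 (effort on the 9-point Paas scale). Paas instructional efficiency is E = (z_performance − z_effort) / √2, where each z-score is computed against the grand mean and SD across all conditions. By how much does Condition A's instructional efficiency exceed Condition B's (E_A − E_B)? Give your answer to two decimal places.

Condition A: z_P = (52.6 − 64.7)/8.3 = -1.4578; z_E = (4.25 − 4.04)/1.66 = 0.1265; E_A = (-1.4578 − 0.1265)/√2 = -1.1203.
Condition B: z_P = (63.1 − 64.7)/8.3 = -0.1928; z_E = (5.97 − 4.04)/1.66 = 1.1627; E_B = (-0.1928 − 1.1627)/√2 = -0.9585.
E_A − E_B = -1.1203 − (-0.9585) = -0.1618 ≈ -0.16.

-0.16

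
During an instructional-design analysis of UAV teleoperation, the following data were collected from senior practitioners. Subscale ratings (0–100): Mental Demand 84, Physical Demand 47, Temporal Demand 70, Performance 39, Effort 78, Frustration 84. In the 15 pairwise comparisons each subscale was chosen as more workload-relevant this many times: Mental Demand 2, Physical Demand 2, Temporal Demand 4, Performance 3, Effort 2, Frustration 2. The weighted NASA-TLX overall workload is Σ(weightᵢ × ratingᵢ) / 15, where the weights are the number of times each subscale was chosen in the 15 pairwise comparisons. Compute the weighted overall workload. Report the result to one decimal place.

65.5

The tallies are the weights (they sum to 15).
Weighted sum = 2·84 + 2·47 + 4·70 + 3·39 + 2·78 + 2·84
            = 168 + 94 + 280 + 117 + 156 + 168 = 983.
Overall workload = 983 / 15 = 65.5333 ≈ 65.5.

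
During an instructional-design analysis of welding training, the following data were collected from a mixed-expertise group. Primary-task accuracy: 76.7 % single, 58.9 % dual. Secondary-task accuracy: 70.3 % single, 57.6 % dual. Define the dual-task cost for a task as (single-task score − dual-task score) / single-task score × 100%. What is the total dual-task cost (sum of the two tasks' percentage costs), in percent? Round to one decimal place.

41.3

Primary cost = (76.7 − 58.9) / 76.7 × 100% = 23.2073%.
Secondary cost = (70.3 − 57.6) / 70.3 × 100% = 18.0654%.
Total = 23.2073% + 18.0654% = 41.2727% ≈ 41.3%.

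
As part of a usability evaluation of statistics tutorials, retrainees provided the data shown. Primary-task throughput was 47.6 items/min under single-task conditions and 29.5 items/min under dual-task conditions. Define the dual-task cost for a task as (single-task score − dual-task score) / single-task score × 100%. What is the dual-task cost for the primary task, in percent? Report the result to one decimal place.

38.0

Cost = (47.6 − 29.5) / 47.6 × 100%
     = 18.1000 / 47.6 × 100% = 38.0252%.
≈ 38.0%.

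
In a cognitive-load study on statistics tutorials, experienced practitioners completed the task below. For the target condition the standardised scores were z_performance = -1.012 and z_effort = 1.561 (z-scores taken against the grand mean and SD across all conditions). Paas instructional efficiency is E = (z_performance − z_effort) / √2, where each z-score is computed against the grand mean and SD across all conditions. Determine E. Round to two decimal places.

-1.82

z_P − z_E = -1.012 − 1.561 = -2.5730.
E = -2.5730 / √2 = -2.5730 / 1.41421 = -1.8194 ≈ -1.82.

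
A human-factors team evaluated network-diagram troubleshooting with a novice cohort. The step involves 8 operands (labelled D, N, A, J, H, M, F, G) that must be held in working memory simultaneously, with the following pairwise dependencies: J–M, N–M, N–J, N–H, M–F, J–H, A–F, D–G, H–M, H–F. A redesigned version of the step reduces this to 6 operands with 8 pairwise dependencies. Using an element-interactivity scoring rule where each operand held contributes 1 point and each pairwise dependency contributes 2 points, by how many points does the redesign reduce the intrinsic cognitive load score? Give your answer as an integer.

Original: 8 × 1 + 10 × 2 = 8 + 20 = 28.
Redesigned: 6 × 1 + 8 × 2 = 6 + 16 = 22.
Reduction = 28 − 22 = 6.

6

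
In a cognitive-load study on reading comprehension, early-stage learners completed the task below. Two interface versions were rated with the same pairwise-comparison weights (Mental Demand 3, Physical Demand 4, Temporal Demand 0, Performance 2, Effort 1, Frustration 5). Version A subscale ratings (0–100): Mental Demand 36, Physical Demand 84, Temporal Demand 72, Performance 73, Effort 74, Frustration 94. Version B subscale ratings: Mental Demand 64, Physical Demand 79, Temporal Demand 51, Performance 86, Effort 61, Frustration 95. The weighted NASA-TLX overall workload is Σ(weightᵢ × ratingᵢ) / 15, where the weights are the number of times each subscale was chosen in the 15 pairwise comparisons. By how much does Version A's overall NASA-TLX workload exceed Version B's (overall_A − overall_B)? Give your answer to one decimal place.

-5.5

Version A weighted sum = 3·36 + 4·84 + 0·72 + 2·73 + 1·74 + 5·94 = 108 + 336 + 0 + 146 + 74 + 470 = 1134; overall_A = 1134/15 = 75.6000.
Version B weighted sum = 3·64 + 4·79 + 0·51 + 2·86 + 1·61 + 5·95 = 192 + 316 + 0 + 172 + 61 + 475 = 1216; overall_B = 1216/15 = 81.0667.
Difference = 75.6000 − 81.0667 = -5.4667 ≈ -5.5.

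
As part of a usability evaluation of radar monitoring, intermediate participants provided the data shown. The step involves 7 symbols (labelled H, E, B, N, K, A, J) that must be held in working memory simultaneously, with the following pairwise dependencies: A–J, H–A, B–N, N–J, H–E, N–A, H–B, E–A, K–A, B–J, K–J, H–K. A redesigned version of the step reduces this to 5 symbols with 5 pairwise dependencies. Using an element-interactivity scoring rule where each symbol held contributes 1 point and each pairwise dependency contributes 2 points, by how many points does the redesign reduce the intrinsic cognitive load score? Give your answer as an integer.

16

Original: 7 × 1 + 12 × 2 = 7 + 24 = 31.
Redesigned: 5 × 1 + 5 × 2 = 5 + 10 = 15.
Reduction = 31 − 15 = 16.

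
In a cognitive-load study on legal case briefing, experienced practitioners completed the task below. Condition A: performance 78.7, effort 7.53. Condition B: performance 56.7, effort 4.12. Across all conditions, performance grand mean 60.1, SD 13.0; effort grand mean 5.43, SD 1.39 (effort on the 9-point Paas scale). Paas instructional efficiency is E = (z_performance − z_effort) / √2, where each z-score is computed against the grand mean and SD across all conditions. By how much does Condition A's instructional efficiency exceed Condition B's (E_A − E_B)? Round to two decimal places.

Condition A: z_P = (78.7 − 60.1)/13.0 = 1.4308; z_E = (7.53 − 5.43)/1.39 = 1.5108; E_A = (1.4308 − 1.5108)/√2 = -0.0566.
Condition B: z_P = (56.7 − 60.1)/13.0 = -0.2615; z_E = (4.12 − 5.43)/1.39 = -0.9424; E_B = (-0.2615 − (-0.9424))/√2 = 0.4815.
E_A − E_B = -0.0566 − 0.4815 = -0.5381 ≈ -0.54.

-0.54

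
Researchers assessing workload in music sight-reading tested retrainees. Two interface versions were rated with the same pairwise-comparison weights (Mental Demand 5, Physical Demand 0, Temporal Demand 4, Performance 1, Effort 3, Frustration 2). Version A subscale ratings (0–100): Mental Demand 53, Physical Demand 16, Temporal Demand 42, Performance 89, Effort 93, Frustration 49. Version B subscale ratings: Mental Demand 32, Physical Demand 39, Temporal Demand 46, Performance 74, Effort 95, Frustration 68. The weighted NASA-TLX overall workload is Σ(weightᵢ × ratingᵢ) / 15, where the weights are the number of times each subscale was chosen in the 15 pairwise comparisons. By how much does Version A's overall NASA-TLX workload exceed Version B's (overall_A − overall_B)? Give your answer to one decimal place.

4.0

Version A weighted sum = 5·53 + 0·16 + 4·42 + 1·89 + 3·93 + 2·49 = 265 + 0 + 168 + 89 + 279 + 98 = 899; overall_A = 899/15 = 59.9333.
Version B weighted sum = 5·32 + 0·39 + 4·46 + 1·74 + 3·95 + 2·68 = 160 + 0 + 184 + 74 + 285 + 136 = 839; overall_B = 839/15 = 55.9333.
Difference = 59.9333 − 55.9333 = 4.0000 ≈ 4.0.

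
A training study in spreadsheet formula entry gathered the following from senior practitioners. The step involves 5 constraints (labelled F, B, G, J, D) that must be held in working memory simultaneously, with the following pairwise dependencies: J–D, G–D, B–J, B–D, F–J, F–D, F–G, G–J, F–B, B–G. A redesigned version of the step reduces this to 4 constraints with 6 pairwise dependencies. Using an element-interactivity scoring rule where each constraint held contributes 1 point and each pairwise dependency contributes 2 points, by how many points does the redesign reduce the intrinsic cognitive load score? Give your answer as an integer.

Original: 5 × 1 + 10 × 2 = 5 + 20 = 25.
Redesigned: 4 × 1 + 6 × 2 = 4 + 12 = 16.
Reduction = 25 − 16 = 9.

9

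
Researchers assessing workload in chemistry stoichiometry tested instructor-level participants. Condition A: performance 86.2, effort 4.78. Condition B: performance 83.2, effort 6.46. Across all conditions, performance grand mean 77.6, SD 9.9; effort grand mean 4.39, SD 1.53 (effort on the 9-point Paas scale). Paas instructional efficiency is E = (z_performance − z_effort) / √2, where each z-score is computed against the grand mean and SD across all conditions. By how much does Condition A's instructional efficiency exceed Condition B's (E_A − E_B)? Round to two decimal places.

0.99

Condition A: z_P = (86.2 − 77.6)/9.9 = 0.8687; z_E = (4.78 − 4.39)/1.53 = 0.2549; E_A = (0.8687 − 0.2549)/√2 = 0.4340.
Condition B: z_P = (83.2 − 77.6)/9.9 = 0.5657; z_E = (6.46 − 4.39)/1.53 = 1.3529; E_B = (0.5657 − 1.3529)/√2 = -0.5566.
E_A − E_B = 0.4340 − (-0.5566) = 0.9906 ≈ 0.99.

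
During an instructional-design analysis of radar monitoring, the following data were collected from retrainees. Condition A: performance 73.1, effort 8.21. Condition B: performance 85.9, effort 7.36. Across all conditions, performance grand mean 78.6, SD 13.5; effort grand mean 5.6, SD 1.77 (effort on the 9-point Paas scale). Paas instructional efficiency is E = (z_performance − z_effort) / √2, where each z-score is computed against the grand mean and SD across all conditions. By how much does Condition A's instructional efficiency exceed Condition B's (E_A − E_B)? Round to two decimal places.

-1.01

Condition A: z_P = (73.1 − 78.6)/13.5 = -0.4074; z_E = (8.21 − 5.6)/1.77 = 1.4746; E_A = (-0.4074 − 1.4746)/√2 = -1.3308.
Condition B: z_P = (85.9 − 78.6)/13.5 = 0.5407; z_E = (7.36 − 5.6)/1.77 = 0.9944; E_B = (0.5407 − 0.9944)/√2 = -0.3208.
E_A − E_B = -1.3308 − (-0.3208) = -1.0100 ≈ -1.01.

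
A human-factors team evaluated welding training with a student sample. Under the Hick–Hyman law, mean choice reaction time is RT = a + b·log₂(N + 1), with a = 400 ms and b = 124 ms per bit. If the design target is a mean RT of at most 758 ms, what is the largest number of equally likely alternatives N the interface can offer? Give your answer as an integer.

Set 400 + 124·log₂(N + 1) ≤ 758.
log₂(N + 1) ≤ (758 − 400) / 124 = 2.8871.
N + 1 ≤ 2^2.8871 = 7.3978.
N ≤ 6.3978, so the largest integer N is 6.

6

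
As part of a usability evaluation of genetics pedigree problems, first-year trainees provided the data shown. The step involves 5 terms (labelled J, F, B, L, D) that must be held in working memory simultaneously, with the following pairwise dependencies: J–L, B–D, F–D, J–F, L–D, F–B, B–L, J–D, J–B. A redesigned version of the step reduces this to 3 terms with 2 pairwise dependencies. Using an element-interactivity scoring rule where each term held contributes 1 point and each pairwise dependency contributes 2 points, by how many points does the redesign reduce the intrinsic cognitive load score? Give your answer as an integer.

16

Original: 5 × 1 + 9 × 2 = 5 + 18 = 23.
Redesigned: 3 × 1 + 2 × 2 = 3 + 4 = 7.
Reduction = 23 − 7 = 16.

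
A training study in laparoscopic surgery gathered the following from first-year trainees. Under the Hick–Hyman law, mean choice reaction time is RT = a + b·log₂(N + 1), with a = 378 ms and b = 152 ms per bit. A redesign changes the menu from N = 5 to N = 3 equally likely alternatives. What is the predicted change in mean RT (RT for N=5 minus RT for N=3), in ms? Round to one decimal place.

RT(5) = 378 + 152·log₂(6) = 378 + 152·2.5850 = 770.9200 ms.
RT(3) = 378 + 152·log₂(4) = 378 + 152·2.0000 = 682.0000 ms.
Difference = 770.9200 − 682.0000 = 88.9200 ≈ 88.9 ms.

88.9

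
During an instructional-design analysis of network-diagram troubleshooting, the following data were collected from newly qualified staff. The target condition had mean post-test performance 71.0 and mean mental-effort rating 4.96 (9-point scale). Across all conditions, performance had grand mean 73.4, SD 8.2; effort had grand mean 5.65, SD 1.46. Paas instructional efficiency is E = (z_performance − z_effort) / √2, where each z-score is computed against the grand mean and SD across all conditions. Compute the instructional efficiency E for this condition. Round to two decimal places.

z_performance = (71.0 − 73.4) / 8.2 = -2.4000 / 8.2 = -0.2927.
z_effort = (4.96 − 5.65) / 1.46 = -0.6900 / 1.46 = -0.4726.
z_P − z_E = -0.2927 − (-0.4726) = 0.1799.
E = 0.1799 / √2 = 0.1799 / 1.41421 = 0.1272 ≈ 0.13.

0.13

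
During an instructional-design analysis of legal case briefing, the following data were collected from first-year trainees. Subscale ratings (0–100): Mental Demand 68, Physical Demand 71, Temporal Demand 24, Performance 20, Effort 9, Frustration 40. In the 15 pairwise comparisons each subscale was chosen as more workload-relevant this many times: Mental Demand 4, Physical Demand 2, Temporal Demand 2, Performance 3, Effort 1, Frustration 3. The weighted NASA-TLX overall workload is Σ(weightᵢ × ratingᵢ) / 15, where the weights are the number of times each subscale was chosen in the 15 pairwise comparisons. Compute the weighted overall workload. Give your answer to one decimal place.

43.4

The tallies are the weights (they sum to 15).
Weighted sum = 4·68 + 2·71 + 2·24 + 3·20 + 1·9 + 3·40
            = 272 + 142 + 48 + 60 + 9 + 120 = 651.
Overall workload = 651 / 15 = 43.4000 ≈ 43.4.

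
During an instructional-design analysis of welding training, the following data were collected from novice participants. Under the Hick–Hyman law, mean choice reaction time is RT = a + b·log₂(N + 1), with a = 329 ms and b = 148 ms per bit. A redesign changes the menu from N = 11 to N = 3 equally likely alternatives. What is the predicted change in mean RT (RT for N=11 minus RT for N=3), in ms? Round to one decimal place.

234.6

RT(11) = 329 + 148·log₂(12) = 329 + 148·3.5850 = 859.5800 ms.
RT(3) = 329 + 148·log₂(4) = 329 + 148·2.0000 = 625.0000 ms.
Difference = 859.5800 − 625.0000 = 234.5800 ≈ 234.6 ms.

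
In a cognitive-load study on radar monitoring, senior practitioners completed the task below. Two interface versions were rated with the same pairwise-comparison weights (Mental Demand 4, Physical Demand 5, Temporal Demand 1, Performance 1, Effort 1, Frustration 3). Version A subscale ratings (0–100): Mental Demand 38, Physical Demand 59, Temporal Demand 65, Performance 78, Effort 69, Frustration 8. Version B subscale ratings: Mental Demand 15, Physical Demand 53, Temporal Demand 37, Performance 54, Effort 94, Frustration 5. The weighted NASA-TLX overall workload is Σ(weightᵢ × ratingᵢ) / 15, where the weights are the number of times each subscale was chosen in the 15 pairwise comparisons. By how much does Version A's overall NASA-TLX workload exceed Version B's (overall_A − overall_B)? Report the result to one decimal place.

Version A weighted sum = 4·38 + 5·59 + 1·65 + 1·78 + 1·69 + 3·8 = 152 + 295 + 65 + 78 + 69 + 24 = 683; overall_A = 683/15 = 45.5333.
Version B weighted sum = 4·15 + 5·53 + 1·37 + 1·54 + 1·94 + 3·5 = 60 + 265 + 37 + 54 + 94 + 15 = 525; overall_B = 525/15 = 35.0000.
Difference = 45.5333 − 35.0000 = 10.5333 ≈ 10.5.

10.5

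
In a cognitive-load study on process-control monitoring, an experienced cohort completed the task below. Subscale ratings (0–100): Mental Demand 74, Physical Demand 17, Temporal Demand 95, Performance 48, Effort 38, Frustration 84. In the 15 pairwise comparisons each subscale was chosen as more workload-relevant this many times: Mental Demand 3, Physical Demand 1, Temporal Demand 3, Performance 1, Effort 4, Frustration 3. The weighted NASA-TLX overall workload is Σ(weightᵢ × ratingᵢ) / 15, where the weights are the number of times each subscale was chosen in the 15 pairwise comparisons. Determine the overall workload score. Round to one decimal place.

The tallies are the weights (they sum to 15).
Weighted sum = 3·74 + 1·17 + 3·95 + 1·48 + 4·38 + 3·84
            = 222 + 17 + 285 + 48 + 152 + 252 = 976.
Overall workload = 976 / 15 = 65.0667 ≈ 65.1.

65.1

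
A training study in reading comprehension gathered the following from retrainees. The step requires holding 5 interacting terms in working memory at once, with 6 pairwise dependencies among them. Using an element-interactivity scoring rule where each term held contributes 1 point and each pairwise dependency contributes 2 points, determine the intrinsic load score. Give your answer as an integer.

Element contribution: 5 × 1 = 5.
Interaction contribution: 6 × 2 = 12.
Intrinsic load = 5 + 12 = 17.

17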